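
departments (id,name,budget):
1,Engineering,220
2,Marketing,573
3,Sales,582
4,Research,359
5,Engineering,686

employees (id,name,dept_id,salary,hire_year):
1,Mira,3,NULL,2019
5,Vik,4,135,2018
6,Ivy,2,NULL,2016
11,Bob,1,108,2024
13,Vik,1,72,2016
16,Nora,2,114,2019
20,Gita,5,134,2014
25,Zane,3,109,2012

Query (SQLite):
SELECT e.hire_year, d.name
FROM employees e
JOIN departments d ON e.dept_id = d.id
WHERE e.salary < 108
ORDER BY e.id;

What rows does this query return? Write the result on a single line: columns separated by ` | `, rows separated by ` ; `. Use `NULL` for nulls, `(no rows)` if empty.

2016 | Engineering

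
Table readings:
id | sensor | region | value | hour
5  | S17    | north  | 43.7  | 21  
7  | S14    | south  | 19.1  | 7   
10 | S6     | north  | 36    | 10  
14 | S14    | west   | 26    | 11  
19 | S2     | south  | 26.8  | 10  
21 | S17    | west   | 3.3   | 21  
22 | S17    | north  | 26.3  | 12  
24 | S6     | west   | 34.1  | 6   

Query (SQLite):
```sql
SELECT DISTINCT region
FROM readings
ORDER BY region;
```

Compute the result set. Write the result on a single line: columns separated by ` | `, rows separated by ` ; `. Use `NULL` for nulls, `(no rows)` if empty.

north ; south ; west

Collect distinct region values from readings.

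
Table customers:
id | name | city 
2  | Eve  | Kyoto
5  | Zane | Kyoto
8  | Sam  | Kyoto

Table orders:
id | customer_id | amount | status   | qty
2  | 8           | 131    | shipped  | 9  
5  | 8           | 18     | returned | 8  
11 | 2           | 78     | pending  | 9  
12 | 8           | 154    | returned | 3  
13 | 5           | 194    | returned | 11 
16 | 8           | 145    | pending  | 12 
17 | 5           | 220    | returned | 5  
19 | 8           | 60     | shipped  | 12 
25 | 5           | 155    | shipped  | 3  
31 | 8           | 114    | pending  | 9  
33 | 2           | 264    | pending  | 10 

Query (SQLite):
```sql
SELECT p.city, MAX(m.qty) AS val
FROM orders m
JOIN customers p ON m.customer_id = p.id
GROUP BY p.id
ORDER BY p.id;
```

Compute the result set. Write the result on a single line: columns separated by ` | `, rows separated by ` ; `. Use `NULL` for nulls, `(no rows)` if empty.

Kyoto | 10 ; Kyoto | 11 ; Kyoto | 12

Join each orders row to its customers via customer_id.
Group joined rows by customers.id; compute MAX(m.qty) per group.
  2: ids {11, 33} → MAX(m.qty)=10
  5: ids {13, 17, 25} → MAX(m.qty)=11
  8: ids {2, 5, 12, 16, 19, 31} → MAX(m.qty)=12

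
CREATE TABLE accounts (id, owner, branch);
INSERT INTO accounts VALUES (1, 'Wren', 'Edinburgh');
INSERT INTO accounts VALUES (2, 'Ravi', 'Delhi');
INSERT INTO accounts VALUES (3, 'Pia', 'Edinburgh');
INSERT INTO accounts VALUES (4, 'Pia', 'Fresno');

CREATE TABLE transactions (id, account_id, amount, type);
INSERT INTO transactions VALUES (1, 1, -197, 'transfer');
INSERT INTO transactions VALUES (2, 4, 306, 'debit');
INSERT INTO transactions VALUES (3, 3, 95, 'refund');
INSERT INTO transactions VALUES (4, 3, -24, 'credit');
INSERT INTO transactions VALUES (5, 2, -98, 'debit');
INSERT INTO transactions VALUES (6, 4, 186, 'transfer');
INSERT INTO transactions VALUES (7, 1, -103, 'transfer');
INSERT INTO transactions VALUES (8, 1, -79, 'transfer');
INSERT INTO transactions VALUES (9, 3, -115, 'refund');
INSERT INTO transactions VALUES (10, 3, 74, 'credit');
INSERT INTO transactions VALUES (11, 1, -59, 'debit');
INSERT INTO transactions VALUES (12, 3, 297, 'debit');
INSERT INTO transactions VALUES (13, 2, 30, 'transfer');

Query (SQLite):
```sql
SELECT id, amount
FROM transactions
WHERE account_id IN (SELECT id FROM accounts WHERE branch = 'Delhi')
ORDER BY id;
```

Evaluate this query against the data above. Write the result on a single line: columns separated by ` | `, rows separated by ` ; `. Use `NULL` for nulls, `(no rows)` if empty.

Inner query: accounts.id where branch = 'Delhi'.
Outer: keep transactions rows whose account_id is in that set.
Inner query → {2}

5 | -98 ; 13 | 30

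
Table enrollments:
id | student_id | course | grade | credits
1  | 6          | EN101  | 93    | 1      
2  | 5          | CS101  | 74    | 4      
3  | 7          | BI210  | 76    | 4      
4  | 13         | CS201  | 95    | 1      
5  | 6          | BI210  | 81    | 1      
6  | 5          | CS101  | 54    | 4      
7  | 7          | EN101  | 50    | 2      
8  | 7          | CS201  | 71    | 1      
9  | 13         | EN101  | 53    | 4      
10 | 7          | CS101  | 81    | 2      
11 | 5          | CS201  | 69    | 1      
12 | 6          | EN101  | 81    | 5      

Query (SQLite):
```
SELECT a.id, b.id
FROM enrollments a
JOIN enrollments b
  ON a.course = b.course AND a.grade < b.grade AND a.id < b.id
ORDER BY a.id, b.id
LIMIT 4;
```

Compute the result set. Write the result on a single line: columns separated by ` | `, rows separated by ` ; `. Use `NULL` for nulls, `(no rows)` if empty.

2 | 10 ; 3 | 5 ; 6 | 10 ; 7 | 9

Pairs (a,b) with same course, a.grade < b.grade, a.id < b.id.
course groups: BI210:{3,5} CS101:{2,6,10} CS201:{4,8,11} EN101:{1,7,9,12}
Ordered by (a.id, b.id); first 4.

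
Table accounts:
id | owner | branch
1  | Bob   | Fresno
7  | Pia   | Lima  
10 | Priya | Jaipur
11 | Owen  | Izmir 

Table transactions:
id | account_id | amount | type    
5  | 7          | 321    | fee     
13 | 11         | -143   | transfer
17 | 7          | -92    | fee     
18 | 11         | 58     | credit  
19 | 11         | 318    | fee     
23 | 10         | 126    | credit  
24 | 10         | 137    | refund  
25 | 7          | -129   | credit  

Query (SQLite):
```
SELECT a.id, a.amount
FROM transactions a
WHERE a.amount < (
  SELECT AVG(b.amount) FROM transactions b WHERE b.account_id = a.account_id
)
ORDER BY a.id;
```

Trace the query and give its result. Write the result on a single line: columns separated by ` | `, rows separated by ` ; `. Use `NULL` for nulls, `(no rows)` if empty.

For each transactions row a, compute AVG(amount) over rows sharing a.account_id.
Keep row a if a.amount < that per-group AVG.
  account_id=7: AVG(amount) = 33.333333
  account_id=10: AVG(amount) = 131.5
  account_id=11: AVG(amount) = 77.666667

13 | -143 ; 17 | -92 ; 18 | 58 ; 23 | 126 ; 25 | -129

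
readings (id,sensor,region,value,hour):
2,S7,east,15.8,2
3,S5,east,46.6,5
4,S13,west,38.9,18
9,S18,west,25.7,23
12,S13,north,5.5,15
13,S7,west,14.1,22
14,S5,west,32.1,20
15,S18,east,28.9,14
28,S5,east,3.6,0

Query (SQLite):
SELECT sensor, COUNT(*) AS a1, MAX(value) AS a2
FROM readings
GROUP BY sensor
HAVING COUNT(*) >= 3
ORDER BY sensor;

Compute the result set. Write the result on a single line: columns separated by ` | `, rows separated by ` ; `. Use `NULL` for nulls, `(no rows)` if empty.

Group readings by sensor.
Per group compute: COUNT(*), MAX(value).
HAVING: drop groups with fewer than 3 rows.
  S13: ids {4, 12} → COUNT(*)=2, MAX(value)=38.9
  S18: ids {9, 15} → COUNT(*)=2, MAX(value)=28.9
  S5: ids {3, 14, 28} → COUNT(*)=3, MAX(value)=46.6
  S7: ids {2, 13} → COUNT(*)=2, MAX(value)=15.8

S5 | 3 | 46.6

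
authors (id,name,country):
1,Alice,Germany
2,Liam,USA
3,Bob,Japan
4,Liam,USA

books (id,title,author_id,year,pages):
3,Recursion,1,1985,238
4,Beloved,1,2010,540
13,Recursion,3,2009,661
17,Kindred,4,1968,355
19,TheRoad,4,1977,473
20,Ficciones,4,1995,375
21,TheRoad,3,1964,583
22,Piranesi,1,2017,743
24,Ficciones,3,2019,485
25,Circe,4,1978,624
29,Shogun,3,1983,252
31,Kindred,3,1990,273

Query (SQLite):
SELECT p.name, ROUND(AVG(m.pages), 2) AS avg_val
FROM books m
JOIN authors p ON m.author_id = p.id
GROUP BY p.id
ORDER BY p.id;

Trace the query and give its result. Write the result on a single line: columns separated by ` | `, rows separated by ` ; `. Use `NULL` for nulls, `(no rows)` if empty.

Join each books row to its authors via author_id.
Group joined rows by authors.id; compute ROUND(AVG(m.pages), 2) per group.
  1: ids {3, 4, 22} → ROUND(AVG(m.pages), 2)=507
  3: ids {13, 21, 24, 29, 31} → ROUND(AVG(m.pages), 2)=450.8
  4: ids {17, 19, 20, 25} → ROUND(AVG(m.pages), 2)=456.75

Alice | 507 ; Bob | 450.8 ; Liam | 456.75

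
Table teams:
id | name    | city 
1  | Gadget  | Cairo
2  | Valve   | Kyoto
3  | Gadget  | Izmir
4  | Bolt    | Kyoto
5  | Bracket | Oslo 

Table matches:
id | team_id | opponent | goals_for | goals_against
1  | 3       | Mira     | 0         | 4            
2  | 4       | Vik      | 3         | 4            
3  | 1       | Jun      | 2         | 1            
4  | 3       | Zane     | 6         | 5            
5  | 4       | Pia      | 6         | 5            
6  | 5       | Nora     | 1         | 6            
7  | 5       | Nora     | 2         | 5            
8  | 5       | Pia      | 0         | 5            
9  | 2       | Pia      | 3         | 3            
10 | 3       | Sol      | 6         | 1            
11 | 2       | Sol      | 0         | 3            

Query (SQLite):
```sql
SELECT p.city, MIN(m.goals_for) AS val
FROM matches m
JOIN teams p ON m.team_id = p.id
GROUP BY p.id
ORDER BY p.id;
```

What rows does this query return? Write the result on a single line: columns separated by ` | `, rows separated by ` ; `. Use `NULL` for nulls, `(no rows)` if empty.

Cairo | 2 ; Kyoto | 0 ; Izmir | 0 ; Kyoto | 3 ; Oslo | 0

Join each matches row to its teams via team_id.
Group joined rows by teams.id; compute MIN(m.goals_for) per group.
  1: ids {3} → MIN(m.goals_for)=2
  2: ids {9, 11} → MIN(m.goals_for)=0
  3: ids {1, 4, 10} → MIN(m.goals_for)=0
  4: ids {2, 5} → MIN(m.goals_for)=3
  5: ids {6, 7, 8} → MIN(m.goals_for)=0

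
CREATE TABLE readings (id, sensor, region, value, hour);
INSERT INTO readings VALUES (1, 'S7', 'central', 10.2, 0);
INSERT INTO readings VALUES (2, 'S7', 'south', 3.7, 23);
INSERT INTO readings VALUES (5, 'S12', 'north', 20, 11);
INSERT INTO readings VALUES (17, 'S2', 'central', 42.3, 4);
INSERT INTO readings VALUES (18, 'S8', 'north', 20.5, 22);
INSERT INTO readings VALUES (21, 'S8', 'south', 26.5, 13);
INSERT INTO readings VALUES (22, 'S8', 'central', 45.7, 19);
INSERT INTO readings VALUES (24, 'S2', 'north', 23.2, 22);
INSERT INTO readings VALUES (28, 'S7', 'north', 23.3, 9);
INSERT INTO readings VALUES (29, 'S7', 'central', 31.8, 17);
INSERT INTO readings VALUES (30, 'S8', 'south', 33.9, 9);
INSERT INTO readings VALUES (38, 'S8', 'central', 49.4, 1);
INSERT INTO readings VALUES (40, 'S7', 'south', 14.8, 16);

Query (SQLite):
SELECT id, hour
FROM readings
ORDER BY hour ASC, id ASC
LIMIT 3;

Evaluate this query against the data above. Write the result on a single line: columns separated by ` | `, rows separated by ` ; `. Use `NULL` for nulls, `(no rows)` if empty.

Sort by hour asc, tiebreak id asc: (0, id=1), (1, id=38), (4, id=17), (9, id=28), (9, id=30), (11, id=5) …. Take first 3.

1 | 0 ; 38 | 1 ; 17 | 4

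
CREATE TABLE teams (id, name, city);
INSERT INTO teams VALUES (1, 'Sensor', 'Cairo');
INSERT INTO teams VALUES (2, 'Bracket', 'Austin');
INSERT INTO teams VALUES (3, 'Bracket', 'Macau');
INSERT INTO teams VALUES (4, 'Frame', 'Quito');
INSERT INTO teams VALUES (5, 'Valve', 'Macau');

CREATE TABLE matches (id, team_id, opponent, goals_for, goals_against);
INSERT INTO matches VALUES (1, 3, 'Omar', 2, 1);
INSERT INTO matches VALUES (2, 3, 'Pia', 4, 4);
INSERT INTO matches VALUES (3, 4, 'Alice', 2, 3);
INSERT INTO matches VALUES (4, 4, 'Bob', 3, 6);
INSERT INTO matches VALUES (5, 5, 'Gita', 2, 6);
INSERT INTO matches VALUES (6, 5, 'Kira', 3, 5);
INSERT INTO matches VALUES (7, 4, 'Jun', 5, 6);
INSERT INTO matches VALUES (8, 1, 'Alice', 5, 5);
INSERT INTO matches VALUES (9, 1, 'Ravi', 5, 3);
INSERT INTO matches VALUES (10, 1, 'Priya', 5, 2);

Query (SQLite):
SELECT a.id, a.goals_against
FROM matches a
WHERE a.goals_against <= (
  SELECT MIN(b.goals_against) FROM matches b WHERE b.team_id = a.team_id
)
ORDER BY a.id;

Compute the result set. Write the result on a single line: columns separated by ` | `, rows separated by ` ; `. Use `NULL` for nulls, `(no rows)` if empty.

For each matches row a, compute MIN(goals_against) over rows sharing a.team_id.
Keep row a if a.goals_against <= that per-group MIN.
  team_id=1: MIN(goals_against) = 2
  team_id=3: MIN(goals_against) = 1
  team_id=4: MIN(goals_against) = 3
  team_id=5: MIN(goals_against) = 5

1 | 1 ; 3 | 3 ; 6 | 5 ; 10 | 2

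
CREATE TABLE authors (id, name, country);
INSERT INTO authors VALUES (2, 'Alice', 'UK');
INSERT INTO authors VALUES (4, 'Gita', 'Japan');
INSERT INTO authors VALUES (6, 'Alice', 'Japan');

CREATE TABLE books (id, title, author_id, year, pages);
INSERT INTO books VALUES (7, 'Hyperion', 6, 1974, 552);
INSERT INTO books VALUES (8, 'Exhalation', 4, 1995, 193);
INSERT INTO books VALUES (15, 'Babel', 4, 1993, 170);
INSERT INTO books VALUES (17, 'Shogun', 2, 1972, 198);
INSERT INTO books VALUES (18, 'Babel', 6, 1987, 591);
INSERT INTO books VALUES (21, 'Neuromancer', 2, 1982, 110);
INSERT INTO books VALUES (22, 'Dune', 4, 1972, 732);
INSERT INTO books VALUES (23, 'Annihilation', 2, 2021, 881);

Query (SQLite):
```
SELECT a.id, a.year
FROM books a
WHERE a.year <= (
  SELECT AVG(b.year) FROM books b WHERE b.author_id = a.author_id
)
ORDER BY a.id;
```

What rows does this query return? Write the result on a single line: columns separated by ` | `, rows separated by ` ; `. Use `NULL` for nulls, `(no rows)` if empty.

For each books row a, compute AVG(year) over rows sharing a.author_id.
Keep row a if a.year <= that per-group AVG.
  author_id=2: AVG(year) = 1991.666667
  author_id=4: AVG(year) = 1986.666667
  author_id=6: AVG(year) = 1980.5

7 | 1974 ; 17 | 1972 ; 21 | 1982 ; 22 | 1972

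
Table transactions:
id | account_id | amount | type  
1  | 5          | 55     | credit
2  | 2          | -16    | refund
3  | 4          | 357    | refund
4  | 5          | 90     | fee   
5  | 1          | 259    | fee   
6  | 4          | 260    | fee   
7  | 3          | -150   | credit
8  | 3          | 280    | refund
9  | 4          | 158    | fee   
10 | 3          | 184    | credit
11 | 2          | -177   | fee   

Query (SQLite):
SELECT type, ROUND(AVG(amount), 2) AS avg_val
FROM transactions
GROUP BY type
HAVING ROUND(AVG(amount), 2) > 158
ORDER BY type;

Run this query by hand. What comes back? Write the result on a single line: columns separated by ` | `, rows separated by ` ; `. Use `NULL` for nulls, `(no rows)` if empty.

Partition transactions by type; compute ROUND(AVG(amount), 2) within each group.
HAVING: keep groups where ROUND(AVG(amount), 2) > 158.
  credit: ids {1, 7, 10} → ROUND(AVG(amount), 2)=29.67
  fee: ids {4, 5, 6, 9, 11} → ROUND(AVG(amount), 2)=118
  refund: ids {2, 3, 8} → ROUND(AVG(amount), 2)=207

refund | 207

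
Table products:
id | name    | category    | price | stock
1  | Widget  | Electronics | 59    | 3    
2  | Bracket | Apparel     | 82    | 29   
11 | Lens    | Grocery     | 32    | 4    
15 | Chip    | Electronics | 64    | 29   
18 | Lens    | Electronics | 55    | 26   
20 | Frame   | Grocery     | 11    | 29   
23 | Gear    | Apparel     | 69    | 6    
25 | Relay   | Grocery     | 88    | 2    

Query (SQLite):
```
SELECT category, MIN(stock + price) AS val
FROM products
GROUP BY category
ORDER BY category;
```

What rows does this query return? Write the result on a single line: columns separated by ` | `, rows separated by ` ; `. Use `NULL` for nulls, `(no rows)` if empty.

Apparel | 75 ; Electronics | 62 ; Grocery | 36

For each row compute stock + price.
Group by category; take MIN of the expression per group.
  Apparel: ids {2, 23} → MIN(stock + price)=75
  Electronics: ids {1, 15, 18} → MIN(stock + price)=62
  Grocery: ids {11, 20, 25} → MIN(stock + price)=36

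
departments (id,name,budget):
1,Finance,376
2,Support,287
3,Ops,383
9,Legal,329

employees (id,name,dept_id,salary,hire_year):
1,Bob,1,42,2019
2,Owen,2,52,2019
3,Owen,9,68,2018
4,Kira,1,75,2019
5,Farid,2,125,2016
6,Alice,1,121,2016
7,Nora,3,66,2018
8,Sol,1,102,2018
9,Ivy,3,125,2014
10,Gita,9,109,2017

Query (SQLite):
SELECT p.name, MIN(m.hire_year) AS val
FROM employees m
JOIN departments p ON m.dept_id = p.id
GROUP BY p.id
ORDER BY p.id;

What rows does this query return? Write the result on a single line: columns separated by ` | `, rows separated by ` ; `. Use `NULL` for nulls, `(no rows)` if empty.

Finance | 2016 ; Support | 2016 ; Ops | 2014 ; Legal | 2017

Join each employees row to its departments via dept_id.
Group joined rows by departments.id; compute MIN(m.hire_year) per group.
  1: ids {1, 4, 6, 8} → MIN(m.hire_year)=2016
  2: ids {2, 5} → MIN(m.hire_year)=2016
  3: ids {7, 9} → MIN(m.hire_year)=2014
  9: ids {3, 10} → MIN(m.hire_year)=2017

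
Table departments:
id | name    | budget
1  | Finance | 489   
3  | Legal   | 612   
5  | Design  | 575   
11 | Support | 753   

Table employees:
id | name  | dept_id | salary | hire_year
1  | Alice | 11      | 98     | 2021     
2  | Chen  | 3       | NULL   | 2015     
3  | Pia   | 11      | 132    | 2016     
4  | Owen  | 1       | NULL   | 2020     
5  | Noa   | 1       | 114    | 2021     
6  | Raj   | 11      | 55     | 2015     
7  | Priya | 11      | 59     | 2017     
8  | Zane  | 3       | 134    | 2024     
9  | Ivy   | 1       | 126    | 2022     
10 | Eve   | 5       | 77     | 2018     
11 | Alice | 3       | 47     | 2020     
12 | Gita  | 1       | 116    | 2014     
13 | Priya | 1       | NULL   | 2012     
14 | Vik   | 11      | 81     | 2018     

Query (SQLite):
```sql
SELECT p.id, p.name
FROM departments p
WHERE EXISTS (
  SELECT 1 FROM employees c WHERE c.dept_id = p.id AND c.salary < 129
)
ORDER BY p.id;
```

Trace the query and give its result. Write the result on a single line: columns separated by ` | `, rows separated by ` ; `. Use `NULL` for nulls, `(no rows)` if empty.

For each departments row, check whether any employees with matching dept_id has salary < 129.
Keep rows where that is true.

1 | Finance ; 3 | Legal ; 5 | Design ; 11 | Support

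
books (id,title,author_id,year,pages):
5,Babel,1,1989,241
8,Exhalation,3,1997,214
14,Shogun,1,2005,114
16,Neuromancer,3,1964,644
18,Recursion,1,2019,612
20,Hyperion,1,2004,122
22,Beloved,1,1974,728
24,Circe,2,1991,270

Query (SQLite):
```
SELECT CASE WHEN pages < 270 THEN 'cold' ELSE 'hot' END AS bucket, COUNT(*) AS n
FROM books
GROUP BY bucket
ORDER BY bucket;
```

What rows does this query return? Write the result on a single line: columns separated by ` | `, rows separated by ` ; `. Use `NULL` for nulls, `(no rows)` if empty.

Bucket rows by pages < 270 → 'cold' else 'hot'; count each bucket.

cold | 4 ; hot | 4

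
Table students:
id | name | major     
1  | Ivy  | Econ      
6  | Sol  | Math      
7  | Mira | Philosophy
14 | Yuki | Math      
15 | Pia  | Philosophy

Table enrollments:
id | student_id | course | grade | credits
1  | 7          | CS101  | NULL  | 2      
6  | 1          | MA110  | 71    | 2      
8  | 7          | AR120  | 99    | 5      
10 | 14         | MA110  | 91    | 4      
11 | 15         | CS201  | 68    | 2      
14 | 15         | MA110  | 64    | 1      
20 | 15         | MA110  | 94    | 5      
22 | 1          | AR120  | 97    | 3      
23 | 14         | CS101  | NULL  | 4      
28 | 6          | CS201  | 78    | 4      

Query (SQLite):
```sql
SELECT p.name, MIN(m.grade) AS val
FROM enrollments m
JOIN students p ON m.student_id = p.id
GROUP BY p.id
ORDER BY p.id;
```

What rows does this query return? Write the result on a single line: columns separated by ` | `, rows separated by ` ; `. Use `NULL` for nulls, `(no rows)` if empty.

Ivy | 71 ; Sol | 78 ; Mira | 99 ; Yuki | 91 ; Pia | 64

Join each enrollments row to its students via student_id.
Group joined rows by students.id; compute MIN(m.grade) per group.
  1: ids {6, 22} → MIN(m.grade)=71
  6: ids {28} → MIN(m.grade)=78
  7: ids {1, 8} → MIN(m.grade)=99
  14: ids {10, 23} → MIN(m.grade)=91
  15: ids {11, 14, 20} → MIN(m.grade)=64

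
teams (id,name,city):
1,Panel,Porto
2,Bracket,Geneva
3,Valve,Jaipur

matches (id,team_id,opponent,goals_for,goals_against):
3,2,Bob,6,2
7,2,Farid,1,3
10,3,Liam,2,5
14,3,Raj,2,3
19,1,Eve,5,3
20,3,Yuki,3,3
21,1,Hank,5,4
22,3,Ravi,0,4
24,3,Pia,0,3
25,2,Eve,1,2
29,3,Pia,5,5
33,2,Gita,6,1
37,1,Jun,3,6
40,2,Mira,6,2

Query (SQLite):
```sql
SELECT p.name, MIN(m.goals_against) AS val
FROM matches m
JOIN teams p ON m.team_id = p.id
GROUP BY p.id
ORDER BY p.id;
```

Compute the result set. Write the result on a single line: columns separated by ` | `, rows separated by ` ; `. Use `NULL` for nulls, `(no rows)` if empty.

Panel | 3 ; Bracket | 1 ; Valve | 3

Join each matches row to its teams via team_id.
Group joined rows by teams.id; compute MIN(m.goals_against) per group.
  1: ids {19, 21, 37} → MIN(m.goals_against)=3
  2: ids {3, 7, 25, 33, 40} → MIN(m.goals_against)=1
  3: ids {10, 14, 20, 22, 24, 29} → MIN(m.goals_against)=3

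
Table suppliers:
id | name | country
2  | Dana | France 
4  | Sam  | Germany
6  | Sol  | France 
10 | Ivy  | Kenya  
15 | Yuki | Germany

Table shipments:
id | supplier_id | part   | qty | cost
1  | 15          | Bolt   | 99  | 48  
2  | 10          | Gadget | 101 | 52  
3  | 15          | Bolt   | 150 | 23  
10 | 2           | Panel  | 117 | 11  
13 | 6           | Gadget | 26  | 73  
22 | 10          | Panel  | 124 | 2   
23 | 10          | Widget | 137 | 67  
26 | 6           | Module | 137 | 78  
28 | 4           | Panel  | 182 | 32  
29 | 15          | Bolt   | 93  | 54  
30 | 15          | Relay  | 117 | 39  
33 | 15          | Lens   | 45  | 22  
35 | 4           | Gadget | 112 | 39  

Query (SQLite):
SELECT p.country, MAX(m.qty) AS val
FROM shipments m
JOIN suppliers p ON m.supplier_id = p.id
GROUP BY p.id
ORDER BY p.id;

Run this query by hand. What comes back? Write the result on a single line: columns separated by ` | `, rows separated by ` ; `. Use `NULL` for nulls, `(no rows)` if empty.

France | 117 ; Germany | 182 ; France | 137 ; Kenya | 137 ; Germany | 150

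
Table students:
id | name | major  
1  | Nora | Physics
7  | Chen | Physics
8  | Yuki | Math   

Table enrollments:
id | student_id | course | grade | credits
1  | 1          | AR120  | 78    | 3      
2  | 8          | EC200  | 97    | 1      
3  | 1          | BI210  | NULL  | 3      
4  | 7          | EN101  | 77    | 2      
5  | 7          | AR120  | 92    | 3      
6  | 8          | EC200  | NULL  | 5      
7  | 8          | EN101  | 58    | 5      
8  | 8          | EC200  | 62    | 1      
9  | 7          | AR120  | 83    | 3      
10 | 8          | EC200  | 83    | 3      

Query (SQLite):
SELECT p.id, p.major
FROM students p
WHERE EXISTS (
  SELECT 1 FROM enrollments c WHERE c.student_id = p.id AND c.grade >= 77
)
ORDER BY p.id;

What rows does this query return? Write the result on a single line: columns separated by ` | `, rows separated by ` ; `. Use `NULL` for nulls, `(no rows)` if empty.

For each students row, check whether any enrollments with matching student_id has grade >= 77.
Keep rows where that is true.

1 | Physics ; 7 | Physics ; 8 | Math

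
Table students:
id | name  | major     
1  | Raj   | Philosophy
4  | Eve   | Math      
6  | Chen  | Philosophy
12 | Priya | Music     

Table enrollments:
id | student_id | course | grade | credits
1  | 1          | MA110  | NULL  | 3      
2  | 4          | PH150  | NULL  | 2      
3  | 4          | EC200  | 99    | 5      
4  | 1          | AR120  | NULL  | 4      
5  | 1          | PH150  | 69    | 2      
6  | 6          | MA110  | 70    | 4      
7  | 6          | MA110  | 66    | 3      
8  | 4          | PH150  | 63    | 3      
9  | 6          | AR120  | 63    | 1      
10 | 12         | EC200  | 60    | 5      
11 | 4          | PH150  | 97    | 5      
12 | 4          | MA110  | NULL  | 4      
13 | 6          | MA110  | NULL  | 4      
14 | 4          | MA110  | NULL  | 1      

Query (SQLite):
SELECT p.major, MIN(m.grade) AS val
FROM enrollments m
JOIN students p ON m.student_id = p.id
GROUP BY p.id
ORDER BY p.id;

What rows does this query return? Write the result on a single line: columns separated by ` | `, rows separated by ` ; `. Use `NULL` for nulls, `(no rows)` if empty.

Join each enrollments row to its students via student_id.
Group joined rows by students.id; compute MIN(m.grade) per group.
  1: ids {1, 4, 5} → MIN(m.grade)=69
  4: ids {2, 3, 8, 11, 12, 14} → MIN(m.grade)=63
  6: ids {6, 7, 9, 13} → MIN(m.grade)=63
  12: ids {10} → MIN(m.grade)=60

Philosophy | 69 ; Math | 63 ; Philosophy | 63 ; Music | 60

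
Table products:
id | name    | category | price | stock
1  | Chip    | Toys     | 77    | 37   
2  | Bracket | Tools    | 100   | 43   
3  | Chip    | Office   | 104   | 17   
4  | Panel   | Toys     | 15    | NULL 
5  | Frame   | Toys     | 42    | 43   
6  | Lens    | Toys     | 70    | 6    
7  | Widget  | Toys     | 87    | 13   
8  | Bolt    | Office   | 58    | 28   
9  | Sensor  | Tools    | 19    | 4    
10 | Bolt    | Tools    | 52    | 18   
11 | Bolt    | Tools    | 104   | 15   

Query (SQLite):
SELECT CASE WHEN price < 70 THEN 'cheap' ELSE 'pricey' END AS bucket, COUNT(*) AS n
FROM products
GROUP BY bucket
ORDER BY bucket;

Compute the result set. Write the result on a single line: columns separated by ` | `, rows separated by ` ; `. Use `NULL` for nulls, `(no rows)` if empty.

Bucket rows by price < 70 → 'cheap' else 'pricey'; count each bucket.

cheap | 5 ; pricey | 6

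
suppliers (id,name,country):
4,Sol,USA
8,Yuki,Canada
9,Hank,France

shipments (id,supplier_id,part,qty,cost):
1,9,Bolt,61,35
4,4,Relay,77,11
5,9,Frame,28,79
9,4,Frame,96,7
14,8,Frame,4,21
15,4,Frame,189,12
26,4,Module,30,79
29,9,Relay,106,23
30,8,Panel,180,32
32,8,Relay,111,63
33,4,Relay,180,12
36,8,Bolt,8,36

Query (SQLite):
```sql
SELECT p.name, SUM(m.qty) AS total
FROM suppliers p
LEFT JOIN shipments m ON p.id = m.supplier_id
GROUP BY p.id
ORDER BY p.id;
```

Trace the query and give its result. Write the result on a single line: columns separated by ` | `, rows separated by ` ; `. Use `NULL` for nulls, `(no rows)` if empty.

Sol | 572 ; Yuki | 303 ; Hank | 195

LEFT JOIN keeps every suppliers row; unmatched ones get NULL for shipments columns.
Group by suppliers.id and compute SUM(m.qty). SUM over an all-NULL group is NULL.
  4: ids {4, 9, 15, 26, 33} → SUM(m.qty)=572
  8: ids {14, 30, 32, 36} → SUM(m.qty)=303
  9: ids {1, 5, 29} → SUM(m.qty)=195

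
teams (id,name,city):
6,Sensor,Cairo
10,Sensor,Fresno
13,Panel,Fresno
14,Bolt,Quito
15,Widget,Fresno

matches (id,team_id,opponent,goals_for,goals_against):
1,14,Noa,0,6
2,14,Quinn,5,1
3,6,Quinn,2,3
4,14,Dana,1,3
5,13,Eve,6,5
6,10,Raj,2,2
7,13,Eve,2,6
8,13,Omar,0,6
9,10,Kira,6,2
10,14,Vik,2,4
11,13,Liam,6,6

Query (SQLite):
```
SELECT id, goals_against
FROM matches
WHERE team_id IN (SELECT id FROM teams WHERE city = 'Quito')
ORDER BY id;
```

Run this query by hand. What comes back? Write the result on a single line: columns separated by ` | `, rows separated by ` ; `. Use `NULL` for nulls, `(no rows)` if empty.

1 | 6 ; 2 | 1 ; 4 | 3 ; 10 | 4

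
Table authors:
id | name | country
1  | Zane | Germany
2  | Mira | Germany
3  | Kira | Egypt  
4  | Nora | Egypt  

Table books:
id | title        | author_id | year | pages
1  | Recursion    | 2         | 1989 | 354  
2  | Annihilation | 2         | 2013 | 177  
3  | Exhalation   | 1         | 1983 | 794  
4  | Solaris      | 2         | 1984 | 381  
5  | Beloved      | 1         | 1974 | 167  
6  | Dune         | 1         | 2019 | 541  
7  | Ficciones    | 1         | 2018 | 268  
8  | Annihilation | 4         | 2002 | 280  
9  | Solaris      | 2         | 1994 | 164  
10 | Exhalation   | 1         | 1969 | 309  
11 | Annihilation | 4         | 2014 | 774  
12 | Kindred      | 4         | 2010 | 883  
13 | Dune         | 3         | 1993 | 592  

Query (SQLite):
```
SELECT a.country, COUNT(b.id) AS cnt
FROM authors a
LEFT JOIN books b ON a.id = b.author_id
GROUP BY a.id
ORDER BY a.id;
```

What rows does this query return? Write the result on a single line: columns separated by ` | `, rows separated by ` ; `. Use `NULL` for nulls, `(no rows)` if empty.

LEFT JOIN keeps every authors row; unmatched ones get NULL for books columns.
Group by authors.id and compute COUNT(b.id). COUNT(col) of an all-NULL group is 0.
  1: ids {3, 5, 6, 7, 10} → COUNT(b.id)=5
  2: ids {1, 2, 4, 9} → COUNT(b.id)=4
  3: ids {13} → COUNT(b.id)=1
  4: ids {8, 11, 12} → COUNT(b.id)=3

Germany | 5 ; Germany | 4 ; Egypt | 1 ; Egypt | 3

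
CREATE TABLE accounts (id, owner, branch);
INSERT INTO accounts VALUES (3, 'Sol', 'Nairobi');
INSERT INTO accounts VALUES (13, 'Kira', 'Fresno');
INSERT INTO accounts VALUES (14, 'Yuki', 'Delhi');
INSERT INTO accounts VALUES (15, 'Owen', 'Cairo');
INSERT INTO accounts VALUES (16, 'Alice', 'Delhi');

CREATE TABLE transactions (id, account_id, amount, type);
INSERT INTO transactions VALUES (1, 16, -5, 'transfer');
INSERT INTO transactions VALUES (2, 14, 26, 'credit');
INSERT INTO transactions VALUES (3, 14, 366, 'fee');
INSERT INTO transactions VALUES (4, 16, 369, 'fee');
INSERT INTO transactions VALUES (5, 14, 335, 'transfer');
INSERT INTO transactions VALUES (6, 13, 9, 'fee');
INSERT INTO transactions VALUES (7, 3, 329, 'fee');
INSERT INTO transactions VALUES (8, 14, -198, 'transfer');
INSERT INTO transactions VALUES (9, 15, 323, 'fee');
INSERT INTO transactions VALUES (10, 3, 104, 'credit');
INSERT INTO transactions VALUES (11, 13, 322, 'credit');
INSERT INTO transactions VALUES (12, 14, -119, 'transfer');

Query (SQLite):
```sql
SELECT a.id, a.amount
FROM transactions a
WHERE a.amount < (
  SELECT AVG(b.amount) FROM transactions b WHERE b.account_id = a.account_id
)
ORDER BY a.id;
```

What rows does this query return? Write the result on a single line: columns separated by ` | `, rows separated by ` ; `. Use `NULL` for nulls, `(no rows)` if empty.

1 | -5 ; 2 | 26 ; 6 | 9 ; 8 | -198 ; 10 | 104 ; 12 | -119

For each transactions row a, compute AVG(amount) over rows sharing a.account_id.
Keep row a if a.amount < that per-group AVG.
  account_id=3: AVG(amount) = 216.5
  account_id=13: AVG(amount) = 165.5
  account_id=14: AVG(amount) = 82.0
  account_id=15: AVG(amount) = 323.0
  account_id=16: AVG(amount) = 182.0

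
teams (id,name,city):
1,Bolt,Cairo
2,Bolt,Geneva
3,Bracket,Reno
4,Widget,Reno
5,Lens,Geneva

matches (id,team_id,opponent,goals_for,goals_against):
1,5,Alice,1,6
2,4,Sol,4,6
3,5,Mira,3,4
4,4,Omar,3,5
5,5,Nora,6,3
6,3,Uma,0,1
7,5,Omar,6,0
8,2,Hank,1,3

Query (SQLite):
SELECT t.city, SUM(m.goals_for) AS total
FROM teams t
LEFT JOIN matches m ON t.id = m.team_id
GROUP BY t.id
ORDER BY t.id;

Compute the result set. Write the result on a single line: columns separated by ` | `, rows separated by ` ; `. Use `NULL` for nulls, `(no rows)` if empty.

LEFT JOIN keeps every teams row; unmatched ones get NULL for matches columns.
Group by teams.id and compute SUM(m.goals_for). SUM over an all-NULL group is NULL.
  1: ids {—} → SUM(m.goals_for)=NULL
  2: ids {8} → SUM(m.goals_for)=1
  3: ids {6} → SUM(m.goals_for)=0
  4: ids {2, 4} → SUM(m.goals_for)=7
  5: ids {1, 3, 5, 7} → SUM(m.goals_for)=16

Cairo | NULL ; Geneva | 1 ; Reno | 0 ; Reno | 7 ; Geneva | 16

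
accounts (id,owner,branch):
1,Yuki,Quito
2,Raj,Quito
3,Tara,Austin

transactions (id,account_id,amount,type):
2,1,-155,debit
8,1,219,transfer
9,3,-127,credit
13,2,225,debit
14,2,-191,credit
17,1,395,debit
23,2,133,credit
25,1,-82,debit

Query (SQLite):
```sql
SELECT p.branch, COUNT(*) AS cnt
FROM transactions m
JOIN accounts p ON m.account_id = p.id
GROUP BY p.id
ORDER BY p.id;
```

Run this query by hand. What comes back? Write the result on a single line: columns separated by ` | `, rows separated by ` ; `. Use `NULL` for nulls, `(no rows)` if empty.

Join each transactions row to its accounts via account_id.
Group joined rows by accounts.id; compute COUNT(*) per group.
  1: ids {2, 8, 17, 25} → COUNT(*)=4
  2: ids {13, 14, 23} → COUNT(*)=3
  3: ids {9} → COUNT(*)=1

Quito | 4 ; Quito | 3 ; Austin | 1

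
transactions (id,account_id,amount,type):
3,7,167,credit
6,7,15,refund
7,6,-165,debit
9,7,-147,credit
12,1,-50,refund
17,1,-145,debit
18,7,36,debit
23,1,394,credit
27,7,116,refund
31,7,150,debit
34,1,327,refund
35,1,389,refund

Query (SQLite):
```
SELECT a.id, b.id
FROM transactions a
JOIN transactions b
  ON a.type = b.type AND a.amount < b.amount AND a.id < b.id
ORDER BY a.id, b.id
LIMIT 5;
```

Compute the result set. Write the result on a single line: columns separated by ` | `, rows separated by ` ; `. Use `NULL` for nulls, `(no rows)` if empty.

3 | 23 ; 6 | 27 ; 6 | 34 ; 6 | 35 ; 7 | 17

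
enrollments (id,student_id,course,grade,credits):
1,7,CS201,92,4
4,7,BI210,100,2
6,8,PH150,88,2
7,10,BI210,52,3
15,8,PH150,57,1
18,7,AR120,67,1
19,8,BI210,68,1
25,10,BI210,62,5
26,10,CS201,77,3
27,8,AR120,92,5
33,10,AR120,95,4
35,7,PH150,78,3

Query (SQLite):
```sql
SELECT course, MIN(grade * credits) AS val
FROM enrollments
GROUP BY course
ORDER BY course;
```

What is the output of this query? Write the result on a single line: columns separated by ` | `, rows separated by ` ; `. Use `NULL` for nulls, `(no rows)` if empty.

AR120 | 67 ; BI210 | 68 ; CS201 | 231 ; PH150 | 57

For each row compute grade * credits.
Group by course; take MIN of the expression per group.
  AR120: ids {18, 27, 33} → MIN(grade * credits)=67
  BI210: ids {4, 7, 19, 25} → MIN(grade * credits)=68
  CS201: ids {1, 26} → MIN(grade * credits)=231
  PH150: ids {6, 15, 35} → MIN(grade * credits)=57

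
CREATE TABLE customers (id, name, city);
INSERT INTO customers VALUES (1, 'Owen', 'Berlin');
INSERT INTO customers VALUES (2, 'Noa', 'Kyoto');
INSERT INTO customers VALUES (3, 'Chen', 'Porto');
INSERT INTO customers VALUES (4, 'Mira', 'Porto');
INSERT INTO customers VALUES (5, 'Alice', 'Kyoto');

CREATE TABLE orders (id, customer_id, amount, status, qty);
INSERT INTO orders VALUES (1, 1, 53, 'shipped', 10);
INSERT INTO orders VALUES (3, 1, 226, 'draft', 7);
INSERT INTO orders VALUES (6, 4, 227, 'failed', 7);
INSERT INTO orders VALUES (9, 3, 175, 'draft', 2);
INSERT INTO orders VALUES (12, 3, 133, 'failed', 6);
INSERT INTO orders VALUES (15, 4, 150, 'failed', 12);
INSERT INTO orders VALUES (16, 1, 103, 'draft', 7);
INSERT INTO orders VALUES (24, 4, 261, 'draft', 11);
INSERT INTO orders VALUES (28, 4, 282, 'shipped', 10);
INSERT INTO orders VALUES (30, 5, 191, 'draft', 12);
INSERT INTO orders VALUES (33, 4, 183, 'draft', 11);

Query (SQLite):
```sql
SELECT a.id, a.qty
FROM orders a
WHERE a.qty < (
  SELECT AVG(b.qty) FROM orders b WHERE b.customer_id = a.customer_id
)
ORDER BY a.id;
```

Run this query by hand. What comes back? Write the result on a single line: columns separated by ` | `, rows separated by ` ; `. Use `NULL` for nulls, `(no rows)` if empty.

For each orders row a, compute AVG(qty) over rows sharing a.customer_id.
Keep row a if a.qty < that per-group AVG.
  customer_id=1: AVG(qty) = 8.0
  customer_id=3: AVG(qty) = 4.0
  customer_id=4: AVG(qty) = 10.2
  customer_id=5: AVG(qty) = 12.0

3 | 7 ; 6 | 7 ; 9 | 2 ; 16 | 7 ; 28 | 10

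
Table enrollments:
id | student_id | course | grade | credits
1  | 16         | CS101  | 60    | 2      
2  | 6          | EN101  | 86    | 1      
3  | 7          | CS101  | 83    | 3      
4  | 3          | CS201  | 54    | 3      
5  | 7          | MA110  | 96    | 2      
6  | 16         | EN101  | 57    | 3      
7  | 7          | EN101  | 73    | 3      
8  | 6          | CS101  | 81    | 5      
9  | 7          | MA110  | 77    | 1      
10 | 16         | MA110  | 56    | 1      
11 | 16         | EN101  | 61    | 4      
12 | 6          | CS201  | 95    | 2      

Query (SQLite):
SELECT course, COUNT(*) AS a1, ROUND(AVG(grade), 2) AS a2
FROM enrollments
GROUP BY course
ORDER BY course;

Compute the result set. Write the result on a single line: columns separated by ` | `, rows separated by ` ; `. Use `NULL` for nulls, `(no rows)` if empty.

Group enrollments by course.
Per group compute: COUNT(*), ROUND(AVG(grade), 2).
  CS101: ids {1, 3, 8} → COUNT(*)=3, ROUND(AVG(grade), 2)=74.67
  CS201: ids {4, 12} → COUNT(*)=2, ROUND(AVG(grade), 2)=74.5
  EN101: ids {2, 6, 7, 11} → COUNT(*)=4, ROUND(AVG(grade), 2)=69.25
  MA110: ids {5, 9, 10} → COUNT(*)=3, ROUND(AVG(grade), 2)=76.33

CS101 | 3 | 74.67 ; CS201 | 2 | 74.5 ; EN101 | 4 | 69.25 ; MA110 | 3 | 76.33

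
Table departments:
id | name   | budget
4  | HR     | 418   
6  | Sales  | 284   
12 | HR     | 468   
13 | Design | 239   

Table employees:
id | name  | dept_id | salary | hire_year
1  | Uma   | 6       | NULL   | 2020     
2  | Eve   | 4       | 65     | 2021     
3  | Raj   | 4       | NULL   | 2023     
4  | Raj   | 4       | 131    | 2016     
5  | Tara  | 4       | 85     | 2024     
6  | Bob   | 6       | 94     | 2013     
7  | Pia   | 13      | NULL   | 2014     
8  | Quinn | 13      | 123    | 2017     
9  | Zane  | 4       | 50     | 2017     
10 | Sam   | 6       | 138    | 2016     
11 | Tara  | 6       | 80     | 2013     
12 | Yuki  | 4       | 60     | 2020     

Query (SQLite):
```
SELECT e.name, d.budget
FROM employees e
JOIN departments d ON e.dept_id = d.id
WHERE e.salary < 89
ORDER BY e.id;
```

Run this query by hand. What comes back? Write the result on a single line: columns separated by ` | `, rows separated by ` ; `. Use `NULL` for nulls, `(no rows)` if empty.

Each employees row matches the departments row where dept_id = departments.id.
Then keep rows with e.salary < 89.

Eve | 418 ; Tara | 418 ; Zane | 418 ; Tara | 284 ; Yuki | 418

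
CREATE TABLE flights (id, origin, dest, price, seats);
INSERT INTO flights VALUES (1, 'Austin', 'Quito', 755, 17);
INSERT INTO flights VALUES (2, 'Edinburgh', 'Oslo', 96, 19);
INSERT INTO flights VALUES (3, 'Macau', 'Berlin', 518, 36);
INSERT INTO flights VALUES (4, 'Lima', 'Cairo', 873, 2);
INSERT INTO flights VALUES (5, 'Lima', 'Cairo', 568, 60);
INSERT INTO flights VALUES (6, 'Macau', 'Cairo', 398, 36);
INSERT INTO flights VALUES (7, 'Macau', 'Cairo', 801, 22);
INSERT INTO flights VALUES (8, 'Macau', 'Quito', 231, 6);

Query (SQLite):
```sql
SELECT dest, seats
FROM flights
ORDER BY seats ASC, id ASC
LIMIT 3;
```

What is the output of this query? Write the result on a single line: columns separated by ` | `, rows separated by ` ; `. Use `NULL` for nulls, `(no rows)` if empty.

Sort by seats asc, tiebreak id asc: (2, id=4), (6, id=8), (17, id=1), (19, id=2), (22, id=7), (36, id=3) …. Take first 3.

Cairo | 2 ; Quito | 6 ; Quito | 17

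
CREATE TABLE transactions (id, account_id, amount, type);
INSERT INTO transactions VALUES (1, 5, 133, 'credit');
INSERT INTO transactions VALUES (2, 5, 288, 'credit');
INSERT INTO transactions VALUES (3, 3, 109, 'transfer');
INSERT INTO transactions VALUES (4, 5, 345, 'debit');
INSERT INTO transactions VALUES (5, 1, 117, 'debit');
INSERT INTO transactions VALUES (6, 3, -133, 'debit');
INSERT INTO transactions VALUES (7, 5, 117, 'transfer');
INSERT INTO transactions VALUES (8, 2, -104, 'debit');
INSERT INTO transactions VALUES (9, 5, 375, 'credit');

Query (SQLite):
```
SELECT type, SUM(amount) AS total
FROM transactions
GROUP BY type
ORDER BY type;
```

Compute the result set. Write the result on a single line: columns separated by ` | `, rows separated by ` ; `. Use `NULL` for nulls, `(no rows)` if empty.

credit | 796 ; debit | 225 ; transfer | 226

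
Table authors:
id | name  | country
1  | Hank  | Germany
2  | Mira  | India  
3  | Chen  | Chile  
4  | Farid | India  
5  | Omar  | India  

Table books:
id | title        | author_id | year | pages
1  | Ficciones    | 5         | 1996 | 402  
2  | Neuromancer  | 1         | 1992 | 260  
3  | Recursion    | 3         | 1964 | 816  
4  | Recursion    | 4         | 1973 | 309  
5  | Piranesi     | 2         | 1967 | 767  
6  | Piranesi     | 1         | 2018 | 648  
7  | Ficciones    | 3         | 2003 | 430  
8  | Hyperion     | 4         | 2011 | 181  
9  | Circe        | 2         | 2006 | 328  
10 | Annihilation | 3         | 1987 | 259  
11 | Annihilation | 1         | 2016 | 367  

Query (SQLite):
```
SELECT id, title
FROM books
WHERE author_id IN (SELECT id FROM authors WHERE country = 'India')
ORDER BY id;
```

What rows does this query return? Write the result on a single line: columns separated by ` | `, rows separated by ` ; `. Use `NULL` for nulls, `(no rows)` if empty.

Inner query: authors.id where country = 'India'.
Outer: keep books rows whose author_id is in that set.
Inner query → {2, 4, 5}

1 | Ficciones ; 4 | Recursion ; 5 | Piranesi ; 8 | Hyperion ; 9 | Circe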